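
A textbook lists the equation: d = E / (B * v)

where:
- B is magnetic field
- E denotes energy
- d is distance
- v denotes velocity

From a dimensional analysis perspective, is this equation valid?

No

B (magnetic field) has dimensions [I^-1 M T^-2].
E (energy) has dimensions [L^2 M T^-2].
d (distance) has dimensions [L].
v (velocity) has dimensions [L T^-1].

Left side: [L]
Right side: [I L T]

The two sides have different dimensions, so the equation is NOT dimensionally consistent.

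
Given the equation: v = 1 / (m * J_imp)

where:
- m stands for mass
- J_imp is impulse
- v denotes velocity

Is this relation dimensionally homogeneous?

No

m (mass) has dimensions [M].
J_imp (impulse) has dimensions [L M T^-1].
v (velocity) has dimensions [L T^-1].

Left side: [L T^-1]
Right side: [L^-1 M^-2 T]

The two sides have different dimensions, so the equation is NOT dimensionally consistent.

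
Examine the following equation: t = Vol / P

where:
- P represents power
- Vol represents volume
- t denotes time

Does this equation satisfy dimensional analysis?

No

P (power) has dimensions [L^2 M T^-3].
Vol (volume) has dimensions [L^3].
t (time) has dimensions [T].

Left side: [T]
Right side: [L M^-1 T^3]

The two sides have different dimensions, so the equation is NOT dimensionally consistent.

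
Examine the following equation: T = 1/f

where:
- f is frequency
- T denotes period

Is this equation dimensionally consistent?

Yes

f (frequency) has dimensions [T^-1].
T (period) has dimensions [T].

Left side: [T]
Right side: [T]

Both sides have the same dimensions, so the equation is dimensionally consistent.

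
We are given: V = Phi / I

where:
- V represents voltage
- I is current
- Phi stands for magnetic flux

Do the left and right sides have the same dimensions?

No

V (voltage) has dimensions [I^-1 L^2 M T^-3].
I (current) has dimensions [I].
Phi (magnetic flux) has dimensions [I^-1 L^2 M T^-2].

Left side: [I^-1 L^2 M T^-3]
Right side: [I^-2 L^2 M T^-2]

The two sides have different dimensions, so the equation is NOT dimensionally consistent.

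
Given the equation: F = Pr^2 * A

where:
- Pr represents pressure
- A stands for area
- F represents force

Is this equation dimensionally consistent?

No

Pr (pressure) has dimensions [L^-1 M T^-2].
A (area) has dimensions [L^2].
F (force) has dimensions [L M T^-2].

Left side: [L M T^-2]
Right side: [M^2 T^-4]

The two sides have different dimensions, so the equation is NOT dimensionally consistent.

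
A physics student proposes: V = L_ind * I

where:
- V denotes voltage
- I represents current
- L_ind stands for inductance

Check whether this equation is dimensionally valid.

No

V (voltage) has dimensions [I^-1 L^2 M T^-3].
I (current) has dimensions [I].
L_ind (inductance) has dimensions [I^-2 L^2 M T^-2].

Left side: [I^-1 L^2 M T^-3]
Right side: [I^-1 L^2 M T^-2]

The two sides have different dimensions, so the equation is NOT dimensionally consistent.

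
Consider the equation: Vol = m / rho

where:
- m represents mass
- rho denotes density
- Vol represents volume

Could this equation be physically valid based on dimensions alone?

Yes

m (mass) has dimensions [M].
rho (density) has dimensions [L^-3 M].
Vol (volume) has dimensions [L^3].

Left side: [L^3]
Right side: [L^3]

Both sides have the same dimensions, so the equation is dimensionally consistent.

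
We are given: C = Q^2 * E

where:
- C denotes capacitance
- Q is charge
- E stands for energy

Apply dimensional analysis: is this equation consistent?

No

C (capacitance) has dimensions [I^2 L^-2 M^-1 T^4].
Q (charge) has dimensions [I T].
E (energy) has dimensions [L^2 M T^-2].

Left side: [I^2 L^-2 M^-1 T^4]
Right side: [I^2 L^2 M]

The two sides have different dimensions, so the equation is NOT dimensionally consistent.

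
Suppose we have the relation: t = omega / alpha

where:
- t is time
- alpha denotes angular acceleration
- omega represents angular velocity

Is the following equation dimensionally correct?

Yes

t (time) has dimensions [T].
alpha (angular acceleration) has dimensions [T^-2].
omega (angular velocity) has dimensions [T^-1].

Left side: [T]
Right side: [T]

Both sides have the same dimensions, so the equation is dimensionally consistent.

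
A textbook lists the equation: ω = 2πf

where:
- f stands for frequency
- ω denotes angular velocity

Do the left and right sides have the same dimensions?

Yes

f (frequency) has dimensions [T^-1].
ω (angular velocity) has dimensions [T^-1].

Left side: [T^-1]
Right side: [T^-1]

Both sides have the same dimensions, so the equation is dimensionally consistent.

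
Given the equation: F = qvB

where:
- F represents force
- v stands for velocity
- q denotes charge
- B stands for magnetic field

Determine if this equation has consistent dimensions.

Yes

F (force) has dimensions [L M T^-2].
v (velocity) has dimensions [L T^-1].
q (charge) has dimensions [I T].
B (magnetic field) has dimensions [I^-1 M T^-2].

Left side: [L M T^-2]
Right side: [L M T^-2]

Both sides have the same dimensions, so the equation is dimensionally consistent.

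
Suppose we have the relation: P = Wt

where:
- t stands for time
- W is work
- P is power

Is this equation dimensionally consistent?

No

t (time) has dimensions [T].
W (work) has dimensions [L^2 M T^-2].
P (power) has dimensions [L^2 M T^-3].

Left side: [L^2 M T^-3]
Right side: [L^2 M T^-1]

The two sides have different dimensions, so the equation is NOT dimensionally consistent.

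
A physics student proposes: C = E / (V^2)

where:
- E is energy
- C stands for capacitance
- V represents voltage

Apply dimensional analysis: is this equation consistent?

Yes

E (energy) has dimensions [L^2 M T^-2].
C (capacitance) has dimensions [I^2 L^-2 M^-1 T^4].
V (voltage) has dimensions [I^-1 L^2 M T^-3].

Left side: [I^2 L^-2 M^-1 T^4]
Right side: [I^2 L^-2 M^-1 T^4]

Both sides have the same dimensions, so the equation is dimensionally consistent.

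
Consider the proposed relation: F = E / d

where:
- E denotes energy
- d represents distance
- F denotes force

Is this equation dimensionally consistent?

Yes

E (energy) has dimensions [L^2 M T^-2].
d (distance) has dimensions [L].
F (force) has dimensions [L M T^-2].

Left side: [L M T^-2]
Right side: [L M T^-2]

Both sides have the same dimensions, so the equation is dimensionally consistent.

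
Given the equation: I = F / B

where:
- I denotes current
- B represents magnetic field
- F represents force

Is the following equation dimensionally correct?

No

I (current) has dimensions [I].
B (magnetic field) has dimensions [I^-1 M T^-2].
F (force) has dimensions [L M T^-2].

Left side: [I]
Right side: [I L]

The two sides have different dimensions, so the equation is NOT dimensionally consistent.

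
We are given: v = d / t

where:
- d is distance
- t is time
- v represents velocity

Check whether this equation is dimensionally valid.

Yes

d (distance) has dimensions [L].
t (time) has dimensions [T].
v (velocity) has dimensions [L T^-1].

Left side: [L T^-1]
Right side: [L T^-1]

Both sides have the same dimensions, so the equation is dimensionally consistent.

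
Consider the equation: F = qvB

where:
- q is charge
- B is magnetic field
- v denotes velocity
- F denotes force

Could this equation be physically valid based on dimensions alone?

Yes

q (charge) has dimensions [I T].
B (magnetic field) has dimensions [I^-1 M T^-2].
v (velocity) has dimensions [L T^-1].
F (force) has dimensions [L M T^-2].

Left side: [L M T^-2]
Right side: [L M T^-2]

Both sides have the same dimensions, so the equation is dimensionally consistent.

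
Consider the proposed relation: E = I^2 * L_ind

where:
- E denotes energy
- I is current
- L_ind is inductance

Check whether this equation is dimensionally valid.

Yes

E (energy) has dimensions [L^2 M T^-2].
I (current) has dimensions [I].
L_ind (inductance) has dimensions [I^-2 L^2 M T^-2].

Left side: [L^2 M T^-2]
Right side: [L^2 M T^-2]

Both sides have the same dimensions, so the equation is dimensionally consistent.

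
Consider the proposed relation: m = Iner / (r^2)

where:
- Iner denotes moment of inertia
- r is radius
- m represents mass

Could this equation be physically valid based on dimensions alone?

Yes

Iner (moment of inertia) has dimensions [L^2 M].
r (radius) has dimensions [L].
m (mass) has dimensions [M].

Left side: [M]
Right side: [M]

Both sides have the same dimensions, so the equation is dimensionally consistent.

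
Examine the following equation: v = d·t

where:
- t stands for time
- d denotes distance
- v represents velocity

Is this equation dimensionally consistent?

No

t (time) has dimensions [T].
d (distance) has dimensions [L].
v (velocity) has dimensions [L T^-1].

Left side: [L T^-1]
Right side: [L T]

The two sides have different dimensions, so the equation is NOT dimensionally consistent.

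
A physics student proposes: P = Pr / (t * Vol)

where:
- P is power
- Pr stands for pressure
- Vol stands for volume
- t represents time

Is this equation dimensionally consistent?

No

P (power) has dimensions [L^2 M T^-3].
Pr (pressure) has dimensions [L^-1 M T^-2].
Vol (volume) has dimensions [L^3].
t (time) has dimensions [T].

Left side: [L^2 M T^-3]
Right side: [L^-4 M T^-3]

The two sides have different dimensions, so the equation is NOT dimensionally consistent.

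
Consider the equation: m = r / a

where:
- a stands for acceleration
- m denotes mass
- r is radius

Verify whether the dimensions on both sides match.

No

a (acceleration) has dimensions [L T^-2].
m (mass) has dimensions [M].
r (radius) has dimensions [L].

Left side: [M]
Right side: [T^2]

The two sides have different dimensions, so the equation is NOT dimensionally consistent.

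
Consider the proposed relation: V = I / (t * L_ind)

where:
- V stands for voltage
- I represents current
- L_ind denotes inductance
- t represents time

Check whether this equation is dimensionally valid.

No

V (voltage) has dimensions [I^-1 L^2 M T^-3].
I (current) has dimensions [I].
L_ind (inductance) has dimensions [I^-2 L^2 M T^-2].
t (time) has dimensions [T].

Left side: [I^-1 L^2 M T^-3]
Right side: [I^3 L^-2 M^-1 T]

The two sides have different dimensions, so the equation is NOT dimensionally consistent.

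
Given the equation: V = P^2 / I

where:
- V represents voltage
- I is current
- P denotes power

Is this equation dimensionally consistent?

No

V (voltage) has dimensions [I^-1 L^2 M T^-3].
I (current) has dimensions [I].
P (power) has dimensions [L^2 M T^-3].

Left side: [I^-1 L^2 M T^-3]
Right side: [I^-1 L^4 M^2 T^-6]

The two sides have different dimensions, so the equation is NOT dimensionally consistent.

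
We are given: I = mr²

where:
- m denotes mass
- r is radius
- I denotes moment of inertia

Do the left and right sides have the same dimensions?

Yes

m (mass) has dimensions [M].
r (radius) has dimensions [L].
I (moment of inertia) has dimensions [L^2 M].

Left side: [L^2 M]
Right side: [L^2 M]

Both sides have the same dimensions, so the equation is dimensionally consistent.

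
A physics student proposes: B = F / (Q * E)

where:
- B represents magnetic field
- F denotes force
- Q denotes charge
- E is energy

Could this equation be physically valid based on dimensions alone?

No

B (magnetic field) has dimensions [I^-1 M T^-2].
F (force) has dimensions [L M T^-2].
Q (charge) has dimensions [I T].
E (energy) has dimensions [L^2 M T^-2].

Left side: [I^-1 M T^-2]
Right side: [I^-1 L^-1 T^-1]

The two sides have different dimensions, so the equation is NOT dimensionally consistent.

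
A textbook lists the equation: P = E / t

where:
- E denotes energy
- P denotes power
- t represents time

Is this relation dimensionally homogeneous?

Yes

E (energy) has dimensions [L^2 M T^-2].
P (power) has dimensions [L^2 M T^-3].
t (time) has dimensions [T].

Left side: [L^2 M T^-3]
Right side: [L^2 M T^-3]

Both sides have the same dimensions, so the equation is dimensionally consistent.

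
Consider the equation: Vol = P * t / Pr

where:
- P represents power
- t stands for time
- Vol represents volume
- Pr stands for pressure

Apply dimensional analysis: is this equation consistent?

Yes

P (power) has dimensions [L^2 M T^-3].
t (time) has dimensions [T].
Vol (volume) has dimensions [L^3].
Pr (pressure) has dimensions [L^-1 M T^-2].

Left side: [L^3]
Right side: [L^3]

Both sides have the same dimensions, so the equation is dimensionally consistent.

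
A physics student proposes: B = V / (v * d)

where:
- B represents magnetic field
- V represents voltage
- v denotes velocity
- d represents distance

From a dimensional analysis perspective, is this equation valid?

Yes

B (magnetic field) has dimensions [I^-1 M T^-2].
V (voltage) has dimensions [I^-1 L^2 M T^-3].
v (velocity) has dimensions [L T^-1].
d (distance) has dimensions [L].

Left side: [I^-1 M T^-2]
Right side: [I^-1 M T^-2]

Both sides have the same dimensions, so the equation is dimensionally consistent.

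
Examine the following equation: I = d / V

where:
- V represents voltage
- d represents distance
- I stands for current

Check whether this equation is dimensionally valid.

No

V (voltage) has dimensions [I^-1 L^2 M T^-3].
d (distance) has dimensions [L].
I (current) has dimensions [I].

Left side: [I]
Right side: [I L^-1 M^-1 T^3]

The two sides have different dimensions, so the equation is NOT dimensionally consistent.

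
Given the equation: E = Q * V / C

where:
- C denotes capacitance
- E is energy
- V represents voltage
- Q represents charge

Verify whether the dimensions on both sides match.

No

C (capacitance) has dimensions [I^2 L^-2 M^-1 T^4].
E (energy) has dimensions [L^2 M T^-2].
V (voltage) has dimensions [I^-1 L^2 M T^-3].
Q (charge) has dimensions [I T].

Left side: [L^2 M T^-2]
Right side: [I^-2 L^4 M^2 T^-6]

The two sides have different dimensions, so the equation is NOT dimensionally consistent.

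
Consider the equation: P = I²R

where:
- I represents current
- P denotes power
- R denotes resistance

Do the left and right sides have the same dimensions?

Yes

I (current) has dimensions [I].
P (power) has dimensions [L^2 M T^-3].
R (resistance) has dimensions [I^-2 L^2 M T^-3].

Left side: [L^2 M T^-3]
Right side: [L^2 M T^-3]

Both sides have the same dimensions, so the equation is dimensionally consistent.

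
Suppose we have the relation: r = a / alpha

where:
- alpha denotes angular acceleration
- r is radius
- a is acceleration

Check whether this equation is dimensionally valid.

Yes

alpha (angular acceleration) has dimensions [T^-2].
r (radius) has dimensions [L].
a (acceleration) has dimensions [L T^-2].

Left side: [L]
Right side: [L]

Both sides have the same dimensions, so the equation is dimensionally consistent.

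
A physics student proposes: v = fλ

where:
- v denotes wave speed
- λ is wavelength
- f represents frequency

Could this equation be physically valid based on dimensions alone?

Yes

v (wave speed) has dimensions [L T^-1].
λ (wavelength) has dimensions [L].
f (frequency) has dimensions [T^-1].

Left side: [L T^-1]
Right side: [L T^-1]

Both sides have the same dimensions, so the equation is dimensionally consistent.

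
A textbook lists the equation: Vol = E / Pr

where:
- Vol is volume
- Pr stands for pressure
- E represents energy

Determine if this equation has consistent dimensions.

Yes

Vol (volume) has dimensions [L^3].
Pr (pressure) has dimensions [L^-1 M T^-2].
E (energy) has dimensions [L^2 M T^-2].

Left side: [L^3]
Right side: [L^3]

Both sides have the same dimensions, so the equation is dimensionally consistent.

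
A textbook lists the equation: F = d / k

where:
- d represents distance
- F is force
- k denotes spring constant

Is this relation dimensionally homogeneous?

No

d (distance) has dimensions [L].
F (force) has dimensions [L M T^-2].
k (spring constant) has dimensions [M T^-2].

Left side: [L M T^-2]
Right side: [L M^-1 T^2]

The two sides have different dimensions, so the equation is NOT dimensionally consistent.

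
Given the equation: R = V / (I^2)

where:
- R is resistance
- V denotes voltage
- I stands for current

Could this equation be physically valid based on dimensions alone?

No

R (resistance) has dimensions [I^-2 L^2 M T^-3].
V (voltage) has dimensions [I^-1 L^2 M T^-3].
I (current) has dimensions [I].

Left side: [I^-2 L^2 M T^-3]
Right side: [I^-3 L^2 M T^-3]

The two sides have different dimensions, so the equation is NOT dimensionally consistent.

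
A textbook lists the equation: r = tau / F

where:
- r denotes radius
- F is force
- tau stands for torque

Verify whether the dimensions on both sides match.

Yes

r (radius) has dimensions [L].
F (force) has dimensions [L M T^-2].
tau (torque) has dimensions [L^2 M T^-2].

Left side: [L]
Right side: [L]

Both sides have the same dimensions, so the equation is dimensionally consistent.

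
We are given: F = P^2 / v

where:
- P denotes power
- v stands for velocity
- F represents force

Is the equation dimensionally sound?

No

P (power) has dimensions [L^2 M T^-3].
v (velocity) has dimensions [L T^-1].
F (force) has dimensions [L M T^-2].

Left side: [L M T^-2]
Right side: [L^3 M^2 T^-5]

The two sides have different dimensions, so the equation is NOT dimensionally consistent.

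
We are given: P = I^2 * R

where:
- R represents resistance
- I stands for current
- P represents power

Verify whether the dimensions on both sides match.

Yes

R (resistance) has dimensions [I^-2 L^2 M T^-3].
I (current) has dimensions [I].
P (power) has dimensions [L^2 M T^-3].

Left side: [L^2 M T^-3]
Right side: [L^2 M T^-3]

Both sides have the same dimensions, so the equation is dimensionally consistent.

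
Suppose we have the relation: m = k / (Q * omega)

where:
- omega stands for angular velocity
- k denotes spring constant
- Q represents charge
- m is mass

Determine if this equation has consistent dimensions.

No

omega (angular velocity) has dimensions [T^-1].
k (spring constant) has dimensions [M T^-2].
Q (charge) has dimensions [I T].
m (mass) has dimensions [M].

Left side: [M]
Right side: [I^-1 M T^-2]

The two sides have different dimensions, so the equation is NOT dimensionally consistent.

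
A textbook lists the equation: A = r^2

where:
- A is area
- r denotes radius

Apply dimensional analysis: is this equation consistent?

Yes

A (area) has dimensions [L^2].
r (radius) has dimensions [L].

Left side: [L^2]
Right side: [L^2]

Both sides have the same dimensions, so the equation is dimensionally consistent.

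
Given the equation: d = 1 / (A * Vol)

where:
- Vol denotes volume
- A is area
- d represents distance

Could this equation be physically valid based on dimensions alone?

No

Vol (volume) has dimensions [L^3].
A (area) has dimensions [L^2].
d (distance) has dimensions [L].

Left side: [L]
Right side: [L^-5]

The two sides have different dimensions, so the equation is NOT dimensionally consistent.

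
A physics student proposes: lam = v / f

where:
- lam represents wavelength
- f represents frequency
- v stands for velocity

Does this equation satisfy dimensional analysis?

Yes

lam (wavelength) has dimensions [L].
f (frequency) has dimensions [T^-1].
v (velocity) has dimensions [L T^-1].

Left side: [L]
Right side: [L]

Both sides have the same dimensions, so the equation is dimensionally consistent.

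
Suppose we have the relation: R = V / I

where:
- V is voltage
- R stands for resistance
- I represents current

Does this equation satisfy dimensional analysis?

Yes

V (voltage) has dimensions [I^-1 L^2 M T^-3].
R (resistance) has dimensions [I^-2 L^2 M T^-3].
I (current) has dimensions [I].

Left side: [I^-2 L^2 M T^-3]
Right side: [I^-2 L^2 M T^-3]

Both sides have the same dimensions, so the equation is dimensionally consistent.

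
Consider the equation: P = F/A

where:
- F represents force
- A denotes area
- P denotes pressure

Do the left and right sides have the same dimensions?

Yes

F (force) has dimensions [L M T^-2].
A (area) has dimensions [L^2].
P (pressure) has dimensions [L^-1 M T^-2].

Left side: [L^-1 M T^-2]
Right side: [L^-1 M T^-2]

Both sides have the same dimensions, so the equation is dimensionally consistent.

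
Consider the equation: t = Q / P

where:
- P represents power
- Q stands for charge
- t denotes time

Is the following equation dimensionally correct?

No

P (power) has dimensions [L^2 M T^-3].
Q (charge) has dimensions [I T].
t (time) has dimensions [T].

Left side: [T]
Right side: [I L^-2 M^-1 T^4]

The two sides have different dimensions, so the equation is NOT dimensionally consistent.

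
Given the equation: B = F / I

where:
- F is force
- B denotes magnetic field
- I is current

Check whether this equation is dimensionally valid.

No

F (force) has dimensions [L M T^-2].
B (magnetic field) has dimensions [I^-1 M T^-2].
I (current) has dimensions [I].

Left side: [I^-1 M T^-2]
Right side: [I^-1 L M T^-2]

The two sides have different dimensions, so the equation is NOT dimensionally consistent.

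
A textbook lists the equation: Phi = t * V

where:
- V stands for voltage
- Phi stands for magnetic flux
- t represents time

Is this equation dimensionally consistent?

Yes

V (voltage) has dimensions [I^-1 L^2 M T^-3].
Phi (magnetic flux) has dimensions [I^-1 L^2 M T^-2].
t (time) has dimensions [T].

Left side: [I^-1 L^2 M T^-2]
Right side: [I^-1 L^2 M T^-2]

Both sides have the same dimensions, so the equation is dimensionally consistent.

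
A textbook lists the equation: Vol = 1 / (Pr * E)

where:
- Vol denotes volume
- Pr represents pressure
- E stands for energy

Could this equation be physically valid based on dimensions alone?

No

Vol (volume) has dimensions [L^3].
Pr (pressure) has dimensions [L^-1 M T^-2].
E (energy) has dimensions [L^2 M T^-2].

Left side: [L^3]
Right side: [L^-1 M^-2 T^4]

The two sides have different dimensions, so the equation is NOT dimensionally consistent.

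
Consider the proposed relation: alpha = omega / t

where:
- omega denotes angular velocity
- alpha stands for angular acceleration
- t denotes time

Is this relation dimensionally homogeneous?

Yes

omega (angular velocity) has dimensions [T^-1].
alpha (angular acceleration) has dimensions [T^-2].
t (time) has dimensions [T].

Left side: [T^-2]
Right side: [T^-2]

Both sides have the same dimensions, so the equation is dimensionally consistent.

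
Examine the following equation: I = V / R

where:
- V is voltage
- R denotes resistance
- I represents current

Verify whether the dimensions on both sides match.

Yes

V (voltage) has dimensions [I^-1 L^2 M T^-3].
R (resistance) has dimensions [I^-2 L^2 M T^-3].
I (current) has dimensions [I].

Left side: [I]
Right side: [I]

Both sides have the same dimensions, so the equation is dimensionally consistent.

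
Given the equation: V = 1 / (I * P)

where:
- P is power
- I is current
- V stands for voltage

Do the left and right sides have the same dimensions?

No

P (power) has dimensions [L^2 M T^-3].
I (current) has dimensions [I].
V (voltage) has dimensions [I^-1 L^2 M T^-3].

Left side: [I^-1 L^2 M T^-3]
Right side: [I^-1 L^-2 M^-1 T^3]

The two sides have different dimensions, so the equation is NOT dimensionally consistent.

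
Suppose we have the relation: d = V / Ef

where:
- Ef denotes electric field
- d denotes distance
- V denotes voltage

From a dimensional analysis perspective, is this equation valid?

Yes

Ef (electric field) has dimensions [I^-1 L M T^-3].
d (distance) has dimensions [L].
V (voltage) has dimensions [I^-1 L^2 M T^-3].

Left side: [L]
Right side: [L]

Both sides have the same dimensions, so the equation is dimensionally consistent.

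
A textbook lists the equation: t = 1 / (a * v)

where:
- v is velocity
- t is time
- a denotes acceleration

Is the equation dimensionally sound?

No

v (velocity) has dimensions [L T^-1].
t (time) has dimensions [T].
a (acceleration) has dimensions [L T^-2].

Left side: [T]
Right side: [L^-2 T^3]

The two sides have different dimensions, so the equation is NOT dimensionally consistent.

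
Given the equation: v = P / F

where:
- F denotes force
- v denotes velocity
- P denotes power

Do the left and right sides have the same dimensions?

Yes

F (force) has dimensions [L M T^-2].
v (velocity) has dimensions [L T^-1].
P (power) has dimensions [L^2 M T^-3].

Left side: [L T^-1]
Right side: [L T^-1]

Both sides have the same dimensions, so the equation is dimensionally consistent.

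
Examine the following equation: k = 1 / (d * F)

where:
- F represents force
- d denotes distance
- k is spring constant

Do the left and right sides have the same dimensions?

No

F (force) has dimensions [L M T^-2].
d (distance) has dimensions [L].
k (spring constant) has dimensions [M T^-2].

Left side: [M T^-2]
Right side: [L^-2 M^-1 T^2]

The two sides have different dimensions, so the equation is NOT dimensionally consistent.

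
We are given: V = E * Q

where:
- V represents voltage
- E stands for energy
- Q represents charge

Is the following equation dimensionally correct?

No

V (voltage) has dimensions [I^-1 L^2 M T^-3].
E (energy) has dimensions [L^2 M T^-2].
Q (charge) has dimensions [I T].

Left side: [I^-1 L^2 M T^-3]
Right side: [I L^2 M T^-1]

The two sides have different dimensions, so the equation is NOT dimensionally consistent.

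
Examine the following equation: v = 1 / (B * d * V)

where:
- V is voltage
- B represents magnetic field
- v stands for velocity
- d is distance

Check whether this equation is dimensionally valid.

No

V (voltage) has dimensions [I^-1 L^2 M T^-3].
B (magnetic field) has dimensions [I^-1 M T^-2].
v (velocity) has dimensions [L T^-1].
d (distance) has dimensions [L].

Left side: [L T^-1]
Right side: [I^2 L^-3 M^-2 T^5]

The two sides have different dimensions, so the equation is NOT dimensionally consistent.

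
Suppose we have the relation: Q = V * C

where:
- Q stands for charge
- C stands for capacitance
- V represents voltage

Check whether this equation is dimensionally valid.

Yes

Q (charge) has dimensions [I T].
C (capacitance) has dimensions [I^2 L^-2 M^-1 T^4].
V (voltage) has dimensions [I^-1 L^2 M T^-3].

Left side: [I T]
Right side: [I T]

Both sides have the same dimensions, so the equation is dimensionally consistent.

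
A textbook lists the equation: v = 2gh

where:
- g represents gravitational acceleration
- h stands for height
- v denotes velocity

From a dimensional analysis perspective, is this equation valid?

No

g (gravitational acceleration) has dimensions [L T^-2].
h (height) has dimensions [L].
v (velocity) has dimensions [L T^-1].

Left side: [L T^-1]
Right side: [L^2 T^-2]

The two sides have different dimensions, so the equation is NOT dimensionally consistent.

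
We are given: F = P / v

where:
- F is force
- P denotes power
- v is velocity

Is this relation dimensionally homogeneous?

Yes

F (force) has dimensions [L M T^-2].
P (power) has dimensions [L^2 M T^-3].
v (velocity) has dimensions [L T^-1].

Left side: [L M T^-2]
Right side: [L M T^-2]

Both sides have the same dimensions, so the equation is dimensionally consistent.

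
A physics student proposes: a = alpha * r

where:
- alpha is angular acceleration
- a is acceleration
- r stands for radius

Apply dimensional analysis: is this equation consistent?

Yes

alpha (angular acceleration) has dimensions [T^-2].
a (acceleration) has dimensions [L T^-2].
r (radius) has dimensions [L].

Left side: [L T^-2]
Right side: [L T^-2]

Both sides have the same dimensions, so the equation is dimensionally consistent.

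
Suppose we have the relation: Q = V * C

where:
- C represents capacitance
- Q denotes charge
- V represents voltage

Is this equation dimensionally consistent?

Yes

C (capacitance) has dimensions [I^2 L^-2 M^-1 T^4].
Q (charge) has dimensions [I T].
V (voltage) has dimensions [I^-1 L^2 M T^-3].

Left side: [I T]
Right side: [I T]

Both sides have the same dimensions, so the equation is dimensionally consistent.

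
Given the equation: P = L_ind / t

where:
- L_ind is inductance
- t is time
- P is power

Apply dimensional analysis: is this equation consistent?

No

L_ind (inductance) has dimensions [I^-2 L^2 M T^-2].
t (time) has dimensions [T].
P (power) has dimensions [L^2 M T^-3].

Left side: [L^2 M T^-3]
Right side: [I^-2 L^2 M T^-3]

The two sides have different dimensions, so the equation is NOT dimensionally consistent.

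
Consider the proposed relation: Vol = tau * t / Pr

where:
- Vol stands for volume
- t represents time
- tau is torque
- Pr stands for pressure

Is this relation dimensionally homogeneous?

No

Vol (volume) has dimensions [L^3].
t (time) has dimensions [T].
tau (torque) has dimensions [L^2 M T^-2].
Pr (pressure) has dimensions [L^-1 M T^-2].

Left side: [L^3]
Right side: [L^3 T]

The two sides have different dimensions, so the equation is NOT dimensionally consistent.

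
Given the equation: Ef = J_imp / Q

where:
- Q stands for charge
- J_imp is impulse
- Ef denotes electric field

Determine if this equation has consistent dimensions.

No

Q (charge) has dimensions [I T].
J_imp (impulse) has dimensions [L M T^-1].
Ef (electric field) has dimensions [I^-1 L M T^-3].

Left side: [I^-1 L M T^-3]
Right side: [I^-1 L M T^-2]

The two sides have different dimensions, so the equation is NOT dimensionally consistent.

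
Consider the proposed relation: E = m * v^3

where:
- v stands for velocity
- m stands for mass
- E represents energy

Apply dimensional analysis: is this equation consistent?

No

v (velocity) has dimensions [L T^-1].
m (mass) has dimensions [M].
E (energy) has dimensions [L^2 M T^-2].

Left side: [L^2 M T^-2]
Right side: [L^3 M T^-3]

The two sides have different dimensions, so the equation is NOT dimensionally consistent.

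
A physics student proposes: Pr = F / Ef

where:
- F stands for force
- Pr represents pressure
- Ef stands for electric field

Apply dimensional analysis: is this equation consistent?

No

F (force) has dimensions [L M T^-2].
Pr (pressure) has dimensions [L^-1 M T^-2].
Ef (electric field) has dimensions [I^-1 L M T^-3].

Left side: [L^-1 M T^-2]
Right side: [I T]

The two sides have different dimensions, so the equation is NOT dimensionally consistent.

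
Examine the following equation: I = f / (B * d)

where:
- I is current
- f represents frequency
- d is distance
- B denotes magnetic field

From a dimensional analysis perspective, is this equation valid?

No

I (current) has dimensions [I].
f (frequency) has dimensions [T^-1].
d (distance) has dimensions [L].
B (magnetic field) has dimensions [I^-1 M T^-2].

Left side: [I]
Right side: [I L^-1 M^-1 T]

The two sides have different dimensions, so the equation is NOT dimensionally consistent.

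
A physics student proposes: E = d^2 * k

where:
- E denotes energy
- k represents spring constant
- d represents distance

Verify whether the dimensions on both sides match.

Yes

E (energy) has dimensions [L^2 M T^-2].
k (spring constant) has dimensions [M T^-2].
d (distance) has dimensions [L].

Left side: [L^2 M T^-2]
Right side: [L^2 M T^-2]

Both sides have the same dimensions, so the equation is dimensionally consistent.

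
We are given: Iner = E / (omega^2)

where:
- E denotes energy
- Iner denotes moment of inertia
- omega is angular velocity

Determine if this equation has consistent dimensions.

Yes

E (energy) has dimensions [L^2 M T^-2].
Iner (moment of inertia) has dimensions [L^2 M].
omega (angular velocity) has dimensions [T^-1].

Left side: [L^2 M]
Right side: [L^2 M]

Both sides have the same dimensions, so the equation is dimensionally consistent.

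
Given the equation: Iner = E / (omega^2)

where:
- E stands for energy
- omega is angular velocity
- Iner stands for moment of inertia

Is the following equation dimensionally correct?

Yes

E (energy) has dimensions [L^2 M T^-2].
omega (angular velocity) has dimensions [T^-1].
Iner (moment of inertia) has dimensions [L^2 M].

Left side: [L^2 M]
Right side: [L^2 M]

Both sides have the same dimensions, so the equation is dimensionally consistent.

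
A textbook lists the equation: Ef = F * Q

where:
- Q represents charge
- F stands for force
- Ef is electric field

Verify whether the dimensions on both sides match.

No

Q (charge) has dimensions [I T].
F (force) has dimensions [L M T^-2].
Ef (electric field) has dimensions [I^-1 L M T^-3].

Left side: [I^-1 L M T^-3]
Right side: [I L M T^-1]

The two sides have different dimensions, so the equation is NOT dimensionally consistent.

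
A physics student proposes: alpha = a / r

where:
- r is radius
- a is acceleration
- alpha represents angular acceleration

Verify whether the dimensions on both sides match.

Yes

r (radius) has dimensions [L].
a (acceleration) has dimensions [L T^-2].
alpha (angular acceleration) has dimensions [T^-2].

Left side: [T^-2]
Right side: [T^-2]

Both sides have the same dimensions, so the equation is dimensionally consistent.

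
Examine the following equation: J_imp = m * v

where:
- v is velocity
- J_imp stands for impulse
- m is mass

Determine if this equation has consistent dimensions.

Yes

v (velocity) has dimensions [L T^-1].
J_imp (impulse) has dimensions [L M T^-1].
m (mass) has dimensions [M].

Left side: [L M T^-1]
Right side: [L M T^-1]

Both sides have the same dimensions, so the equation is dimensionally consistent.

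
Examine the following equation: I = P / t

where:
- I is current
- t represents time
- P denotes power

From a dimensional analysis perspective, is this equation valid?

No

I (current) has dimensions [I].
t (time) has dimensions [T].
P (power) has dimensions [L^2 M T^-3].

Left side: [I]
Right side: [L^2 M T^-4]

The two sides have different dimensions, so the equation is NOT dimensionally consistent.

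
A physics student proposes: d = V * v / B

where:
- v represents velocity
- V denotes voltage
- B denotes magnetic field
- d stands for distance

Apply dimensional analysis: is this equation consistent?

No

v (velocity) has dimensions [L T^-1].
V (voltage) has dimensions [I^-1 L^2 M T^-3].
B (magnetic field) has dimensions [I^-1 M T^-2].
d (distance) has dimensions [L].

Left side: [L]
Right side: [L^3 T^-2]

The two sides have different dimensions, so the equation is NOT dimensionally consistent.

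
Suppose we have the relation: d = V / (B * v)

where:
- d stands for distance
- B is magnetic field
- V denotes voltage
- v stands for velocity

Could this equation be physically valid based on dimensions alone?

Yes

d (distance) has dimensions [L].
B (magnetic field) has dimensions [I^-1 M T^-2].
V (voltage) has dimensions [I^-1 L^2 M T^-3].
v (velocity) has dimensions [L T^-1].

Left side: [L]
Right side: [L]

Both sides have the same dimensions, so the equation is dimensionally consistent.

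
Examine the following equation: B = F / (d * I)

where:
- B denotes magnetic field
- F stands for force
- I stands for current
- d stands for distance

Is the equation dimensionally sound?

Yes

B (magnetic field) has dimensions [I^-1 M T^-2].
F (force) has dimensions [L M T^-2].
I (current) has dimensions [I].
d (distance) has dimensions [L].

Left side: [I^-1 M T^-2]
Right side: [I^-1 M T^-2]

Both sides have the same dimensions, so the equation is dimensionally consistent.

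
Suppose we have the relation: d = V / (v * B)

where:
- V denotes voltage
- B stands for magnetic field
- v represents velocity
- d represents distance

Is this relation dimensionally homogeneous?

Yes

V (voltage) has dimensions [I^-1 L^2 M T^-3].
B (magnetic field) has dimensions [I^-1 M T^-2].
v (velocity) has dimensions [L T^-1].
d (distance) has dimensions [L].

Left side: [L]
Right side: [L]

Both sides have the same dimensions, so the equation is dimensionally consistent.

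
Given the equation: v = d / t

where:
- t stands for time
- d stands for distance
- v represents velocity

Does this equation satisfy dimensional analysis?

Yes

t (time) has dimensions [T].
d (distance) has dimensions [L].
v (velocity) has dimensions [L T^-1].

Left side: [L T^-1]
Right side: [L T^-1]

Both sides have the same dimensions, so the equation is dimensionally consistent.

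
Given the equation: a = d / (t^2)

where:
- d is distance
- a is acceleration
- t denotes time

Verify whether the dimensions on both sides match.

Yes

d (distance) has dimensions [L].
a (acceleration) has dimensions [L T^-2].
t (time) has dimensions [T].

Left side: [L T^-2]
Right side: [L T^-2]

Both sides have the same dimensions, so the equation is dimensionally consistent.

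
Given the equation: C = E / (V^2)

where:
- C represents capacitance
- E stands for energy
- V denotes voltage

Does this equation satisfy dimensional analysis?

Yes

C (capacitance) has dimensions [I^2 L^-2 M^-1 T^4].
E (energy) has dimensions [L^2 M T^-2].
V (voltage) has dimensions [I^-1 L^2 M T^-3].

Left side: [I^2 L^-2 M^-1 T^4]
Right side: [I^2 L^-2 M^-1 T^4]

Both sides have the same dimensions, so the equation is dimensionally consistent.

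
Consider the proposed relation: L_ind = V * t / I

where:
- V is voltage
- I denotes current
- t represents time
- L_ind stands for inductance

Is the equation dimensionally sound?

Yes

V (voltage) has dimensions [I^-1 L^2 M T^-3].
I (current) has dimensions [I].
t (time) has dimensions [T].
L_ind (inductance) has dimensions [I^-2 L^2 M T^-2].

Left side: [I^-2 L^2 M T^-2]
Right side: [I^-2 L^2 M T^-2]

Both sides have the same dimensions, so the equation is dimensionally consistent.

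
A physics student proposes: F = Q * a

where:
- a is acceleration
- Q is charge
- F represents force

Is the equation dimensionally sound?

No

a (acceleration) has dimensions [L T^-2].
Q (charge) has dimensions [I T].
F (force) has dimensions [L M T^-2].

Left side: [L M T^-2]
Right side: [I L T^-1]

The two sides have different dimensions, so the equation is NOT dimensionally consistent.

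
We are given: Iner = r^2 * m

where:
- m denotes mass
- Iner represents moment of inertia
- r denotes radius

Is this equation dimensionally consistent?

Yes

m (mass) has dimensions [M].
Iner (moment of inertia) has dimensions [L^2 M].
r (radius) has dimensions [L].

Left side: [L^2 M]
Right side: [L^2 M]

Both sides have the same dimensions, so the equation is dimensionally consistent.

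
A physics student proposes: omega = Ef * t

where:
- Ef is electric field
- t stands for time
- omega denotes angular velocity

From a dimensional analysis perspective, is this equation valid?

No

Ef (electric field) has dimensions [I^-1 L M T^-3].
t (time) has dimensions [T].
omega (angular velocity) has dimensions [T^-1].

Left side: [T^-1]
Right side: [I^-1 L M T^-2]

The two sides have different dimensions, so the equation is NOT dimensionally consistent.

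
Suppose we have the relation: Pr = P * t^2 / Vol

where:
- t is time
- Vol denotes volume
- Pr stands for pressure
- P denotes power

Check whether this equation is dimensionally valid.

No

t (time) has dimensions [T].
Vol (volume) has dimensions [L^3].
Pr (pressure) has dimensions [L^-1 M T^-2].
P (power) has dimensions [L^2 M T^-3].

Left side: [L^-1 M T^-2]
Right side: [L^-1 M T^-1]

The two sides have different dimensions, so the equation is NOT dimensionally consistent.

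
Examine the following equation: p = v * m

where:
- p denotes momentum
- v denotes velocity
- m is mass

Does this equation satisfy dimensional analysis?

Yes

p (momentum) has dimensions [L M T^-1].
v (velocity) has dimensions [L T^-1].
m (mass) has dimensions [M].

Left side: [L M T^-1]
Right side: [L M T^-1]

Both sides have the same dimensions, so the equation is dimensionally consistent.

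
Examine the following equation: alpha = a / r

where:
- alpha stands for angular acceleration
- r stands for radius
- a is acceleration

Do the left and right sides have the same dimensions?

Yes

alpha (angular acceleration) has dimensions [T^-2].
r (radius) has dimensions [L].
a (acceleration) has dimensions [L T^-2].

Left side: [T^-2]
Right side: [T^-2]

Both sides have the same dimensions, so the equation is dimensionally consistent.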